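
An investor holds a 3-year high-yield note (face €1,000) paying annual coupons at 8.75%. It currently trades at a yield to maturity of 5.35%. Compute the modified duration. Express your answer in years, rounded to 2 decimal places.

2.63 years

Periodic yield y = 0.0535. First find Macaulay duration:
  t   CF        PV=CF/(1+0.0535)^t    t·PV
  1        87.50        83.0565        83.0565
  2        87.50        78.8386       157.6772
  3     1,087.50       930.0914     2,790.2743
  Σ                  1,091.9865     3,031.0080
P = 1,091.9865; Macaulay duration = 3,031.0080 / 1,091.9865 = 2.77568 years.
Modified duration = D_Mac / (1 + y) = 2.77568 / 1.0535 = 2.63472 years.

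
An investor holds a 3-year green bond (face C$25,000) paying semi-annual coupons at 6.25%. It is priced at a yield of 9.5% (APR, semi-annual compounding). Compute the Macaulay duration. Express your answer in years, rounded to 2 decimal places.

2.77 years

Periodic yield y = 0.0475. Discount each cash flow and weight by its period:
  t   CF        PV=CF/(1+0.0475)^t    t·PV
  1       781.25       745.8234       745.8234
  2       781.25       712.0032     1,424.0065
  3       781.25       679.7167     2,039.1501
  4       781.25       648.8942     2,595.5769
  5       781.25       619.4694     3,097.3471
  6    25,781.25    19,515.5044   117,093.0263
  Σ                 22,921.4113   126,994.9303
Price P = Σ PV = 22,921.4113.
Macaulay duration = Σ(t·PV) / P = 126,994.9303 / 22,921.4113 = 5.54045 half-year periods.
In years: 5.54045 / 2 = 2.77022 years.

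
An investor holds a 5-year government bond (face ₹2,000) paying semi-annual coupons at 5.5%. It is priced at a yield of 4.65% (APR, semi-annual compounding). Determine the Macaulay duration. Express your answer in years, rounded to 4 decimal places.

4.4511 years

Periodic yield y = 0.02325. Discount each cash flow and weight by its period:
  t   CF        PV=CF/(1+0.02325)^t    t·PV
  1        55.00        53.7503        53.7503
  2        55.00        52.5290       105.0580
  3        55.00        51.3355       154.0064
  4        55.00        50.1690       200.6761
  5        55.00        49.0291       245.1455
  6        55.00        47.9151       287.4904
  7        55.00        46.8264       327.7845
  8        55.00        45.7624       366.0991
  9        55.00        44.7226       402.5033
  10    2,055.00     1,633.0305    16,330.3049
  Σ                  2,075.0698    18,472.8185
Price P = Σ PV = 2,075.0698.
Macaulay duration = Σ(t·PV) / P = 18,472.8185 / 2,075.0698 = 8.90226 half-year periods.
In years: 8.90226 / 2 = 4.45113 years.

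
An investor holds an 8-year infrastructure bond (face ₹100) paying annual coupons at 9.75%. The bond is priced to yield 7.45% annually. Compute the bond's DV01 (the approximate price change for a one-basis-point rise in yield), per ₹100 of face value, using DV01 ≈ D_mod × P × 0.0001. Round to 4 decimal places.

₹0.0639

Periodic yield y = 0.0745.
  t   CF        PV=CF/(1+0.0745)^t    t·PV
  1         9.75         9.0740         9.0740
  2         9.75         8.4448        16.8897
  3         9.75         7.8593        23.5780
  4         9.75         7.3144        29.2576
  5         9.75         6.8073        34.0363
  6         9.75         6.3353        38.0117
  7         9.75         5.8960        41.2722
  8       109.75        61.7665       494.1322
  Σ                    113.4977       686.2517
P = 113.4977; D_Mac = 6.04639 yrs; D_mod = 5.62717 yrs.
DV01 ≈ 5.62717 × 113.4977 × 0.0001 = 0.063867.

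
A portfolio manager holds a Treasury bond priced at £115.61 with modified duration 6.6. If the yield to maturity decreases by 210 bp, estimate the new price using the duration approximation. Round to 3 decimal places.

Duration approximation: ΔP/P ≈ -D_mod · Δy = -6.6 × (-0.021) = +0.138600.
New price ≈ 115.61 × (1 + 0.138600) = 131.633546.

£131.634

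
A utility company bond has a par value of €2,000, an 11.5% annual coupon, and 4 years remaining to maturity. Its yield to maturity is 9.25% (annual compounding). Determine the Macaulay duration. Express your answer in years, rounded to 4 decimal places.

3.4436 years

Periodic yield y = 0.0925. Discount each cash flow and weight by its year:
  t   CF        PV=CF/(1+0.0925)^t    t·PV
  1       230.00       210.5263       210.5263
  2       230.00       192.7014       385.4029
  3       230.00       176.3858       529.1573
  4     2,230.00     1,565.3775     6,261.5099
  Σ                  2,144.9910     7,386.5963
Price P = Σ PV = 2,144.9910.
Macaulay duration = Σ(t·PV) / P = 7,386.5963 / 2,144.9910 = 3.44365 years.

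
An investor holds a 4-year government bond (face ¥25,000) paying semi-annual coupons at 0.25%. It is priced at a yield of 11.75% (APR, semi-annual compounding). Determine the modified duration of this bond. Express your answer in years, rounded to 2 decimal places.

Periodic yield y = 0.05875. First find Macaulay duration:
  t   CF        PV=CF/(1+0.05875)^t    t·PV
  1        31.25        29.5159        29.5159
  2        31.25        27.8781        55.7562
  3        31.25        26.3311        78.9934
  4        31.25        24.8700        99.4801
  5        31.25        23.4900       117.4500
  6        31.25        22.1865       133.1192
  7        31.25        20.9554       146.6878
  8    25,031.25    15,853.8648   126,830.9186
  Σ                 16,029.0920   127,491.9213
P = 16,029.0920; Macaulay duration = 127,491.9213 / 16,029.0920 = 7.95378 half-year periods = 3.97689 years.
Modified duration = D_Mac / (1 + y) = 3.97689 / 1.05875 = 3.75621 years.

3.76 years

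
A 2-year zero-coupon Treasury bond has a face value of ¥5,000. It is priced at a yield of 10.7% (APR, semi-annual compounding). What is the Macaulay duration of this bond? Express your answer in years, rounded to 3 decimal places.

2.000 years

A zero-coupon bond has a single cash flow at maturity, so its Macaulay duration equals its maturity: 2 years.
(Equivalently: 4 semi-annual periods ÷ 2 = 2 years.)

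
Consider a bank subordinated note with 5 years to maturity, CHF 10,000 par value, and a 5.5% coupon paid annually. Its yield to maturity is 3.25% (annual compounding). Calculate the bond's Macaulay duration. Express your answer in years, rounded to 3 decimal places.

Periodic yield y = 0.0325. Discount each cash flow and weight by its year:
  t   CF        PV=CF/(1+0.0325)^t    t·PV
  1       550.00       532.6877       532.6877
  2       550.00       515.9202     1,031.8405
  3       550.00       499.6806     1,499.0419
  4       550.00       483.9522     1,935.8087
  5    10,550.00     8,990.8791    44,954.3955
  Σ                 11,023.1198    49,953.7742
Price P = Σ PV = 11,023.1198.
Macaulay duration = Σ(t·PV) / P = 49,953.7742 / 11,023.1198 = 4.53173 years.

4.532 years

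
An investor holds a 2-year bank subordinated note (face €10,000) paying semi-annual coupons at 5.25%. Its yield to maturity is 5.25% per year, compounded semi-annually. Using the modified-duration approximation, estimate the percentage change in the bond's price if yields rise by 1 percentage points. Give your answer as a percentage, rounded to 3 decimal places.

-1.875%

Periodic yield y = 0.02625. Modified duration first:
  t   CF        PV=CF/(1+0.02625)^t    t·PV
  1       262.50       255.7856       255.7856
  2       262.50       249.2430       498.4860
  3       262.50       242.8677       728.6032
  4    10,262.50     9,252.1037    37,008.4146
  Σ                 10,000.0000    38,491.2894
P = 10,000.0000; D_Mac = 3.84913 half-year periods = 1.92456 yrs; D_mod = 1.92456/(1+0.02625) = 1.87534 yrs.
ΔP/P ≈ -D_mod · Δy = -1.87534 × (+0.01) = -0.018753 = -1.8753%.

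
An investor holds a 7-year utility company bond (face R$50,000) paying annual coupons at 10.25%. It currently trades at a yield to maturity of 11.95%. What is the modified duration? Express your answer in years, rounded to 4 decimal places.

Periodic yield y = 0.1195. First find Macaulay duration:
  t   CF        PV=CF/(1+0.1195)^t    t·PV
  1     5,125.00     4,577.9366     4,577.9366
  2     5,125.00     4,089.2689     8,178.5379
  3     5,125.00     3,652.7637    10,958.2910
  4     5,125.00     3,262.8528    13,051.4111
  5     5,125.00     2,914.5625    14,572.8127
  6     5,125.00     2,603.4502    15,620.7015
  7    55,125.00    25,013.8141   175,096.6984
  Σ                 46,114.6488   242,056.3892
P = 46,114.6488; Macaulay duration = 242,056.3892 / 46,114.6488 = 5.24901 years.
Modified duration = D_Mac / (1 + y) = 5.24901 / 1.1195 = 4.68871 years.

4.6887 years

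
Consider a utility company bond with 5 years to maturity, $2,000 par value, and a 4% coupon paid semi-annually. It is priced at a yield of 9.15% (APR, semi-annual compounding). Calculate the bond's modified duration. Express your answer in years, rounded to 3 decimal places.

4.321 years

Periodic yield y = 0.04575. First find Macaulay duration:
  t   CF        PV=CF/(1+0.04575)^t    t·PV
  1        40.00        38.2501        38.2501
  2        40.00        36.5767        73.1534
  3        40.00        34.9765       104.9295
  4        40.00        33.4463       133.7853
  5        40.00        31.9831       159.9155
  6        40.00        30.5839       183.5034
  7        40.00        29.2459       204.7212
  8        40.00        27.9664       223.7314
  9        40.00        26.7429       240.6865
  10    2,040.00     1,304.2217    13,042.2174
  Σ                  1,593.9936    14,404.8936
P = 1,593.9936; Macaulay duration = 14,404.8936 / 1,593.9936 = 9.03698 half-year periods = 4.51849 years.
Modified duration = D_Mac / (1 + y) = 4.51849 / 1.04575 = 4.32081 years.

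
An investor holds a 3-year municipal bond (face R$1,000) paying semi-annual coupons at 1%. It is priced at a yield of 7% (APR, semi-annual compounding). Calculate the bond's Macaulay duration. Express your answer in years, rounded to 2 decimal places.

2.96 years

Periodic yield y = 0.035. Discount each cash flow and weight by its period:
  t   CF        PV=CF/(1+0.035)^t    t·PV
  1         5.00         4.8309         4.8309
  2         5.00         4.6676         9.3351
  3         5.00         4.5097        13.5291
  4         5.00         4.3572        17.4288
  5         5.00         4.2099        21.0493
  6     1,005.00       817.5681     4,905.4089
  Σ                    840.1434     4,971.5822
Price P = Σ PV = 840.1434.
Macaulay duration = Σ(t·PV) / P = 4,971.5822 / 840.1434 = 5.91754 half-year periods.
In years: 5.91754 / 2 = 2.95877 years.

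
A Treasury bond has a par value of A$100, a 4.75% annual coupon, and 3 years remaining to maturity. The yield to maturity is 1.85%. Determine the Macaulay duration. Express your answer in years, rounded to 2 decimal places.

Periodic yield y = 0.0185. Discount each cash flow and weight by its year:
  t   CF        PV=CF/(1+0.0185)^t    t·PV
  1         4.75         4.6637         4.6637
  2         4.75         4.5790         9.1580
  3       104.75        99.1450       297.4351
  Σ                    108.3878       311.2568
Price P = Σ PV = 108.3878.
Macaulay duration = Σ(t·PV) / P = 311.2568 / 108.3878 = 2.87170 years.

2.87 years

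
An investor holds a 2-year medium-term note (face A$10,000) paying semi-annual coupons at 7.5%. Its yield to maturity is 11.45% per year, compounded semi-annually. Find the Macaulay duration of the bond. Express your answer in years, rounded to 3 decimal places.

1.890 years

Periodic yield y = 0.05725. Discount each cash flow and weight by its period:
  t   CF        PV=CF/(1+0.05725)^t    t·PV
  1       375.00       354.6938       354.6938
  2       375.00       335.4871       670.9743
  3       375.00       317.3205       951.9616
  4    10,375.00     8,303.8086    33,215.2344
  Σ                  9,311.3101    35,192.8641
Price P = Σ PV = 9,311.3101.
Macaulay duration = Σ(t·PV) / P = 35,192.8641 / 9,311.3101 = 3.77958 half-year periods.
In years: 3.77958 / 2 = 1.88979 years.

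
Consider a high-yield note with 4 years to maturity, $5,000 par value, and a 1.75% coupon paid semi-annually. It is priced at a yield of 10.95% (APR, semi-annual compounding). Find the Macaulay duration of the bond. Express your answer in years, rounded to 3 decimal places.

Periodic yield y = 0.05475. Discount each cash flow and weight by its period:
  t   CF        PV=CF/(1+0.05475)^t    t·PV
  1        43.75        41.4790        41.4790
  2        43.75        39.3259        78.6519
  3        43.75        37.2846       111.8538
  4        43.75        35.3492       141.3969
  5        43.75        33.5143       167.5716
  6        43.75        31.7747       190.6479
  7        43.75        30.1253       210.8771
  8     5,043.75     3,292.7388    26,341.9103
  Σ                  3,541.5918    27,284.3885
Price P = Σ PV = 3,541.5918.
Macaulay duration = Σ(t·PV) / P = 27,284.3885 / 3,541.5918 = 7.70399 half-year periods.
In years: 7.70399 / 2 = 3.85200 years.

3.852 years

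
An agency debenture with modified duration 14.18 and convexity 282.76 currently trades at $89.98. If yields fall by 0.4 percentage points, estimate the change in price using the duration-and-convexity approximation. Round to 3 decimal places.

+$5.307

Duration effect: -D_mod·Δy = -14.18 × (-0.004) = +0.056720
Convexity effect: ½·C·(Δy)² = 0.5 × 282.76 × (-0.004)² = +0.00226208
ΔP/P ≈ +0.056720 + 0.00226208 = +0.05898208
ΔP ≈ 89.98 × (+0.05898208) = +5.3072075584.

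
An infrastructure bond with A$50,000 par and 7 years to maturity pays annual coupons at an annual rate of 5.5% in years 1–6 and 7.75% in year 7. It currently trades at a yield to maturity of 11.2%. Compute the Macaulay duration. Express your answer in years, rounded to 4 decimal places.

5.8158 years

Periodic yield y = 0.112. Discount each cash flow and weight by its year:
  t   CF        PV=CF/(1+0.112)^t    t·PV
  1     2,750.00     2,473.0216     2,473.0216
  2     2,750.00     2,223.9403     4,447.8805
  3     2,750.00     1,999.9463     5,999.8389
  4     2,750.00     1,798.5128     7,194.0514
  5     2,750.00     1,617.3677     8,086.8383
  6     2,750.00     1,454.4673     8,726.8040
  7    53,875.00    25,624.4040   179,370.8278
  Σ                 37,191.6600   216,299.2625
Price P = Σ PV = 37,191.6600.
Macaulay duration = Σ(t·PV) / P = 216,299.2625 / 37,191.6600 = 5.81580 years.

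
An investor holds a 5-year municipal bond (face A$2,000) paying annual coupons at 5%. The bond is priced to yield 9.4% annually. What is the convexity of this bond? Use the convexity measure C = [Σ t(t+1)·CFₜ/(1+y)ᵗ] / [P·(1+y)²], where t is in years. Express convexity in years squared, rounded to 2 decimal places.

With y = 0.094:
  t   CF        PV=CF/(1+0.094)^t    t·PV        t(t+1)·PV
  1       100.00        91.4077        91.4077         182.8154
  2       100.00        83.5536       167.1073         501.3218
  3       100.00        76.3744       229.1233         916.4933
  4       100.00        69.8121       279.2484       1,396.2420
  5     2,100.00     1,340.0860     6,700.4302      40,202.5814
  Σ                  1,661.2339     7,467.3169      43,199.4538
P = 1,661.2339.
Convexity = Σ t(t+1)·PV / [P·(1+y)²] = 43,199.4538 / (1,661.2339 × 1.196836) = 21.72765.

21.73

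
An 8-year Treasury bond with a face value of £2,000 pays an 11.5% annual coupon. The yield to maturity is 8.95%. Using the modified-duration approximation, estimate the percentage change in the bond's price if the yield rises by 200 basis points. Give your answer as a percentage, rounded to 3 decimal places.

Periodic yield y = 0.0895. Modified duration first:
  t   CF        PV=CF/(1+0.0895)^t    t·PV
  1       230.00       211.1060       211.1060
  2       230.00       193.7641       387.5282
  3       230.00       177.8468       533.5405
  4       230.00       163.2371       652.9484
  5       230.00       149.8275       749.1377
  6       230.00       137.5195       825.1173
  7       230.00       126.2226       883.5583
  8     2,230.00     1,123.2773     8,986.2185
  Σ                  2,282.8011    13,229.1550
P = 2,282.8011; D_Mac = 5.79514 yrs; D_mod = 5.79514/(1+0.0895) = 5.31908 yrs.
ΔP/P ≈ -D_mod · Δy = -5.31908 × (+0.02) = -0.106382 = -10.6382%.

-10.638%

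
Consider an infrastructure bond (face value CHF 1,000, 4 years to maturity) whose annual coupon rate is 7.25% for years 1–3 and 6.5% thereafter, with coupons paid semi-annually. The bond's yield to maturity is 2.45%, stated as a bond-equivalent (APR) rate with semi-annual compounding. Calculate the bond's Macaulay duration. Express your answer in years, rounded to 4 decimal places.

3.5849 years

Periodic yield y = 0.01225. Discount each cash flow and weight by its period:
  t   CF        PV=CF/(1+0.01225)^t    t·PV
  1        36.25        35.8113        35.8113
  2        36.25        35.3779        70.7559
  3        36.25        34.9498       104.8494
  4        36.25        34.5268       138.1074
  5        36.25        34.1090       170.5450
  6        36.25        33.6962       202.1774
  7        32.50        29.8448       208.9137
  8     1,032.50       936.6725     7,493.3801
  Σ                  1,174.9884     8,424.5402
Price P = Σ PV = 1,174.9884.
Macaulay duration = Σ(t·PV) / P = 8,424.5402 / 1,174.9884 = 7.16989 half-year periods.
In years: 7.16989 / 2 = 3.58495 years.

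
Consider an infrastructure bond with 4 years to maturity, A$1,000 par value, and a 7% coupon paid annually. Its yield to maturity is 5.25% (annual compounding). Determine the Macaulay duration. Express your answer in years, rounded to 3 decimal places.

3.636 years

Periodic yield y = 0.0525. Discount each cash flow and weight by its year:
  t   CF        PV=CF/(1+0.0525)^t    t·PV
  1        70.00        66.5083        66.5083
  2        70.00        63.1908       126.3816
  3        70.00        60.0388       180.1163
  4     1,070.00       871.9576     3,487.8303
  Σ                  1,061.6955     3,860.8365
Price P = Σ PV = 1,061.6955.
Macaulay duration = Σ(t·PV) / P = 3,860.8365 / 1,061.6955 = 3.63648 years.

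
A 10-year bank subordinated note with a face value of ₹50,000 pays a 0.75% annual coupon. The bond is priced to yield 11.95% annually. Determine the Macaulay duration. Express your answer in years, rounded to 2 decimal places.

Periodic yield y = 0.1195. Discount each cash flow and weight by its year:
  t   CF        PV=CF/(1+0.1195)^t    t·PV
  1       375.00       334.9710       334.9710
  2       375.00       299.2148       598.4296
  3       375.00       267.2754       801.8262
  4       375.00       238.7453       954.9813
  5       375.00       213.2607     1,066.3034
  6       375.00       190.4964     1,142.9782
  7       375.00       170.1620     1,191.1340
  8       375.00       151.9982     1,215.9857
  9       375.00       135.7733     1,221.9597
  10   50,375.00    16,291.9879   162,919.8794
  Σ                 18,293.8850   171,448.4484
Price P = Σ PV = 18,293.8850.
Macaulay duration = Σ(t·PV) / P = 171,448.4484 / 18,293.8850 = 9.37190 years.

9.37 years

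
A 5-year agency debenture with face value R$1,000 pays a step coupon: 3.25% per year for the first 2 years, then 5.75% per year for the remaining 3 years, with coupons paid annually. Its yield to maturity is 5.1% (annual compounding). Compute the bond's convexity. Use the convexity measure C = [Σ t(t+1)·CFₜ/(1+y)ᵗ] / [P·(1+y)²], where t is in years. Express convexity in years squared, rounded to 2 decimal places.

With y = 0.051:
  t   CF        PV=CF/(1+0.051)^t    t·PV        t(t+1)·PV
  1        32.50        30.9229        30.9229          61.8459
  2        32.50        29.4224        58.8448         176.5343
  3        57.50        49.5290       148.5870         594.3482
  4        57.50        47.1256       188.5024         942.5122
  5     1,057.50       824.6446     4,123.2228      24,739.3367
  Σ                    981.6445     4,550.0800      26,514.5772
P = 981.6445.
Convexity = Σ t(t+1)·PV / [P·(1+y)²] = 26,514.5772 / (981.6445 × 1.104601) = 24.45260.

24.45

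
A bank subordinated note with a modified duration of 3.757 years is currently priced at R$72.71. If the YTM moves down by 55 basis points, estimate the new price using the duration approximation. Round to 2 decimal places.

R$74.21

Duration approximation: ΔP/P ≈ -D_mod · Δy = -3.757 × (-0.0055) = +0.0206635.
New price ≈ 72.71 × (1 + 0.0206635) = 74.212443085.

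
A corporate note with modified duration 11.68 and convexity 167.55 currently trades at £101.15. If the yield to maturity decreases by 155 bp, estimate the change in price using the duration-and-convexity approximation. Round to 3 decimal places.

+£20.348

Duration effect: -D_mod·Δy = -11.68 × (-0.0155) = +0.181040
Convexity effect: ½·C·(Δy)² = 0.5 × 167.55 × (-0.0155)² = +0.02012694375
ΔP/P ≈ +0.181040 + 0.02012694375 = +0.20116694375
ΔP ≈ 101.15 × (+0.20116694375) = +20.3480363603125.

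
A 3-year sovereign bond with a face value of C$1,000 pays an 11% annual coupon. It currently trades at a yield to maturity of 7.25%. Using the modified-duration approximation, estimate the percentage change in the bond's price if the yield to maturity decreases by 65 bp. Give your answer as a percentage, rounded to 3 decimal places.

+1.652%

Periodic yield y = 0.0725. Modified duration first:
  t   CF        PV=CF/(1+0.0725)^t    t·PV
  1       110.00       102.5641       102.5641
  2       110.00        95.6309       191.2617
  3     1,110.00       899.7691     2,699.3073
  Σ                  1,097.9641     2,993.1331
P = 1,097.9641; D_Mac = 2.72608 yrs; D_mod = 2.72608/(1+0.0725) = 2.54180 yrs.
ΔP/P ≈ -D_mod · Δy = -2.54180 × (-0.0065) = +0.016522 = +1.6522%.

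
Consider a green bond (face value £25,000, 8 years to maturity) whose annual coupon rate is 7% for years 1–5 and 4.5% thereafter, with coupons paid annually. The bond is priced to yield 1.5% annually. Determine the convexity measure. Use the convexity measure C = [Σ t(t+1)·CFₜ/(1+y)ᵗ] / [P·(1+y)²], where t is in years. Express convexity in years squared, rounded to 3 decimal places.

54.455

With y = 0.015:
  t   CF        PV=CF/(1+0.015)^t    t·PV        t(t+1)·PV
  1     1,750.00     1,724.1379     1,724.1379       3,448.2759
  2     1,750.00     1,698.6581     3,397.3161      10,191.9484
  3     1,750.00     1,673.5547     5,020.6642      20,082.6569
  4     1,750.00     1,648.8224     6,595.2896      32,976.4481
  5     1,750.00     1,624.4556     8,122.2778      48,733.6671
  6     1,125.00     1,028.8600     6,173.1598      43,212.1186
  7     1,125.00     1,013.6551     7,095.5860      56,764.6878
  8    26,125.00    23,191.4531   185,531.6249   1,669,784.6239
  Σ                 33,603.5969   223,660.0564   1,885,194.4265
P = 33,603.5969.
Convexity = Σ t(t+1)·PV / [P·(1+y)²] = 1,885,194.4265 / (33,603.5969 × 1.030225) = 54.45507.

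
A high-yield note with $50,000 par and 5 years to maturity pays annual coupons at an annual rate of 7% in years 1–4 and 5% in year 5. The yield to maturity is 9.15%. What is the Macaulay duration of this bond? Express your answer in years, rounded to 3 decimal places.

4.347 years

Periodic yield y = 0.0915. Discount each cash flow and weight by its year:
  t   CF        PV=CF/(1+0.0915)^t    t·PV
  1     3,500.00     3,206.5964     3,206.5964
  2     3,500.00     2,937.7888     5,875.5775
  3     3,500.00     2,691.5151     8,074.5454
  4     3,500.00     2,465.8865     9,863.5460
  5    52,500.00    33,887.5837   169,437.9185
  Σ                 45,189.3705   196,458.1838
Price P = Σ PV = 45,189.3705.
Macaulay duration = Σ(t·PV) / P = 196,458.1838 / 45,189.3705 = 4.34744 years.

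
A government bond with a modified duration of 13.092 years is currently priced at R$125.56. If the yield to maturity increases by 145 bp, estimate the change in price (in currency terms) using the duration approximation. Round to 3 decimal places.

-R$23.836

Duration approximation: ΔP/P ≈ -D_mod · Δy = -13.092 × (+0.0145) = -0.189834.
ΔP ≈ 125.56 × (-0.189834) = -23.83555704.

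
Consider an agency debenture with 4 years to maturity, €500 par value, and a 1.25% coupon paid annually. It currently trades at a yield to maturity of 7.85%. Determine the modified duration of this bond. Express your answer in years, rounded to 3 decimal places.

Periodic yield y = 0.0785. First find Macaulay duration:
  t   CF        PV=CF/(1+0.0785)^t    t·PV
  1         6.25         5.7951         5.7951
  2         6.25         5.3733        10.7466
  3         6.25         4.9822        14.9465
  4       506.25       374.1833     1,496.7333
  Σ                    390.3339     1,528.2215
P = 390.3339; Macaulay duration = 1,528.2215 / 390.3339 = 3.91516 years.
Modified duration = D_Mac / (1 + y) = 3.91516 / 1.0785 = 3.63019 years.

3.630 years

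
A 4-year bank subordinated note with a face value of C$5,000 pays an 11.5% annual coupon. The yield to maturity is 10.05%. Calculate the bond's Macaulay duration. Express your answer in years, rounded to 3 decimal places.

Periodic yield y = 0.1005. Discount each cash flow and weight by its year:
  t   CF        PV=CF/(1+0.1005)^t    t·PV
  1       575.00       522.4898       522.4898
  2       575.00       474.7749       949.5498
  3       575.00       431.4174     1,294.2523
  4     5,575.00     3,800.8846    15,203.5384
  Σ                  5,229.5667    17,969.8303
Price P = Σ PV = 5,229.5667.
Macaulay duration = Σ(t·PV) / P = 17,969.8303 / 5,229.5667 = 3.43620 years.

3.436 years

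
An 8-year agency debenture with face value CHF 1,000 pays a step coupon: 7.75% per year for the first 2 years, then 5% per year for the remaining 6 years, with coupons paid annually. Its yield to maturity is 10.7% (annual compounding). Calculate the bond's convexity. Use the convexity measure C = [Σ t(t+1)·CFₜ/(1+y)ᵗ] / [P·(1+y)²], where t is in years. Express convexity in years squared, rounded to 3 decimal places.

With y = 0.107:
  t   CF        PV=CF/(1+0.107)^t    t·PV        t(t+1)·PV
  1        77.50        70.0090        70.0090         140.0181
  2        77.50        63.2421       126.4843         379.4528
  3        50.00        36.8576       110.5728         442.2913
  4        50.00        33.2950       133.1802         665.9008
  5        50.00        30.0768       150.3841         902.3046
  6        50.00        27.1697       163.0180       1,141.1259
  7        50.00        24.5435       171.8046       1,374.4365
  8     1,050.00       465.5950     3,724.7602      33,522.8419
  Σ                    750.7888     4,650.2131      38,568.3718
P = 750.7888.
Convexity = Σ t(t+1)·PV / [P·(1+y)²] = 38,568.3718 / (750.7888 × 1.225449) = 41.91971.

41.920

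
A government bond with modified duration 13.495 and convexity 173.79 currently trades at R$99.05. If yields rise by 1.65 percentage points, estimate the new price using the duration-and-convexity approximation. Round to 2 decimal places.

Duration effect: -D_mod·Δy = -13.495 × (+0.0165) = -0.2226675
Convexity effect: ½·C·(Δy)² = 0.5 × 173.79 × (0.0165)² = +0.02365716375
ΔP/P ≈ -0.2226675 + 0.02365716375 = -0.19901033625
New price ≈ 99.05 × (1 - 0.19901033625) = 79.3380261944375.

R$79.34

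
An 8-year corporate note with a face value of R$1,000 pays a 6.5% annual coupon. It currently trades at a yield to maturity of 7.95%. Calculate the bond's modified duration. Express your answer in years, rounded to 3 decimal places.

5.936 years

Periodic yield y = 0.0795. First find Macaulay duration:
  t   CF        PV=CF/(1+0.0795)^t    t·PV
  1        65.00        60.2131        60.2131
  2        65.00        55.7787       111.5573
  3        65.00        51.6708       155.0125
  4        65.00        47.8655       191.4621
  5        65.00        44.3405       221.7023
  6        65.00        41.0750       246.4499
  7        65.00        38.0500       266.3501
  8     1,065.00       577.5219     4,620.1750
  Σ                    916.5154     5,872.9222
P = 916.5154; Macaulay duration = 5,872.9222 / 916.5154 = 6.40788 years.
Modified duration = D_Mac / (1 + y) = 6.40788 / 1.0795 = 5.93597 years.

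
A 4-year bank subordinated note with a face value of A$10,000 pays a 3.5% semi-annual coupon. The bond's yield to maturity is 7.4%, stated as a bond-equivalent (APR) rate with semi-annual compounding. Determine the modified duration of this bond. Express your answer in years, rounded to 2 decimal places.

3.61 years

Periodic yield y = 0.037. First find Macaulay duration:
  t   CF        PV=CF/(1+0.037)^t    t·PV
  1       175.00       168.7560       168.7560
  2       175.00       162.7348       325.4697
  3       175.00       156.9285       470.7855
  4       175.00       151.3293       605.3172
  5       175.00       145.9299       729.6495
  6       175.00       140.7231       844.3388
  7       175.00       135.7022       949.9151
  8    10,175.00     7,608.5932    60,868.7459
  Σ                  8,670.6971    64,962.9776
P = 8,670.6971; Macaulay duration = 64,962.9776 / 8,670.6971 = 7.49224 half-year periods = 3.74612 years.
Modified duration = D_Mac / (1 + y) = 3.74612 / 1.037 = 3.61246 years.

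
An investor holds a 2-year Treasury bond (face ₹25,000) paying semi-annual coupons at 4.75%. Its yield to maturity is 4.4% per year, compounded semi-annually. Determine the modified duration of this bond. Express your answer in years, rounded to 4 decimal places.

1.8901 years

Periodic yield y = 0.022. First find Macaulay duration:
  t   CF        PV=CF/(1+0.022)^t    t·PV
  1       593.75       580.9687       580.9687
  2       593.75       568.4625     1,136.9250
  3       593.75       556.2256     1,668.6767
  4    25,593.75    23,460.1260    93,840.5040
  Σ                 25,165.7828    97,227.0744
P = 25,165.7828; Macaulay duration = 97,227.0744 / 25,165.7828 = 3.86346 half-year periods = 1.93173 years.
Modified duration = D_Mac / (1 + y) = 1.93173 / 1.022 = 1.89015 years.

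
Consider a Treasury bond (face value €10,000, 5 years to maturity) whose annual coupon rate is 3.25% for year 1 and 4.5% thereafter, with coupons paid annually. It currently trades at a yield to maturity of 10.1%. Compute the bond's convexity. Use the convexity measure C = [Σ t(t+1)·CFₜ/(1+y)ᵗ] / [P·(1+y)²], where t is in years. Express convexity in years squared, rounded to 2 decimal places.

21.96

With y = 0.101:
  t   CF        PV=CF/(1+0.101)^t    t·PV        t(t+1)·PV
  1       325.00       295.1862       295.1862         590.3724
  2       450.00       371.2256       742.4511       2,227.3534
  3       450.00       337.1713     1,011.5138       4,046.0552
  4       450.00       306.2409     1,224.9637       6,124.8186
  5    10,450.00     6,459.2143    32,296.0717     193,776.4299
  Σ                  7,769.0383    35,570.1865     206,765.0295
P = 7,769.0383.
Convexity = Σ t(t+1)·PV / [P·(1+y)²] = 206,765.0295 / (7,769.0383 × 1.212201) = 21.95509.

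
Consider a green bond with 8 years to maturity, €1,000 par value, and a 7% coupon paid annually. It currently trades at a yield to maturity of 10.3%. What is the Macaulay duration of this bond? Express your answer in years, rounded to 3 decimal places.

Periodic yield y = 0.103. Discount each cash flow and weight by its year:
  t   CF        PV=CF/(1+0.103)^t    t·PV
  1        70.00        63.4633        63.4633
  2        70.00        57.5370       115.0739
  3        70.00        52.1641       156.4922
  4        70.00        47.2929       189.1716
  5        70.00        42.8766       214.3831
  6        70.00        38.8727       233.2363
  7        70.00        35.2427       246.6991
  8     1,070.00       488.4045     3,907.2362
  Σ                    825.8538     5,125.7557
Price P = Σ PV = 825.8538.
Macaulay duration = Σ(t·PV) / P = 5,125.7557 / 825.8538 = 6.20661 years.

6.207 years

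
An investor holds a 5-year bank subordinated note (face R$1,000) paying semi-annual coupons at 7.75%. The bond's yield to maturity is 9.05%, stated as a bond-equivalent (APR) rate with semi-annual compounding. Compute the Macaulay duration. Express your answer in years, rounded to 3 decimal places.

Periodic yield y = 0.04525. Discount each cash flow and weight by its period:
  t   CF        PV=CF/(1+0.04525)^t    t·PV
  1        38.75        37.0725        37.0725
  2        38.75        35.4676        70.9351
  3        38.75        33.9321       101.7964
  4        38.75        32.4632       129.8527
  5        38.75        31.0578       155.2890
  6        38.75        29.7133       178.2797
  7        38.75        28.4270       198.9887
  8        38.75        27.1963       217.5706
  9        38.75        26.0190       234.1707
  10    1,038.75       667.2818     6,672.8179
  Σ                    948.6305     7,996.7735
Price P = Σ PV = 948.6305.
Macaulay duration = Σ(t·PV) / P = 7,996.7735 / 948.6305 = 8.42981 half-year periods.
In years: 8.42981 / 2 = 4.21490 years.

4.215 years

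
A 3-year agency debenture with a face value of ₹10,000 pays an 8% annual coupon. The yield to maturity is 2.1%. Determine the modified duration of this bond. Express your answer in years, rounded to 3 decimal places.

2.743 years

Periodic yield y = 0.021. First find Macaulay duration:
  t   CF        PV=CF/(1+0.021)^t    t·PV
  1       800.00       783.5455       783.5455
  2       800.00       767.4295     1,534.8590
  3    10,800.00    10,147.2072    30,441.6217
  Σ                 11,698.1823    32,760.0262
P = 11,698.1823; Macaulay duration = 32,760.0262 / 11,698.1823 = 2.80044 years.
Modified duration = D_Mac / (1 + y) = 2.80044 / 1.021 = 2.74284 years.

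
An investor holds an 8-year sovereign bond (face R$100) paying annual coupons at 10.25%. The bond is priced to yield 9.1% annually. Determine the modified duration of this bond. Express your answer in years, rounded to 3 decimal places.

Periodic yield y = 0.091. First find Macaulay duration:
  t   CF        PV=CF/(1+0.091)^t    t·PV
  1        10.25         9.3951         9.3951
  2        10.25         8.6114        17.2228
  3        10.25         7.8931        23.6794
  4        10.25         7.2348        28.9391
  5        10.25         6.6313        33.1566
  6        10.25         6.0782        36.4692
  7        10.25         5.5712        38.9986
  8       110.25        54.9263       439.4107
  Σ                    106.3415       627.2714
P = 106.3415; Macaulay duration = 627.2714 / 106.3415 = 5.89865 years.
Modified duration = D_Mac / (1 + y) = 5.89865 / 1.091 = 5.40665 years.

5.407 years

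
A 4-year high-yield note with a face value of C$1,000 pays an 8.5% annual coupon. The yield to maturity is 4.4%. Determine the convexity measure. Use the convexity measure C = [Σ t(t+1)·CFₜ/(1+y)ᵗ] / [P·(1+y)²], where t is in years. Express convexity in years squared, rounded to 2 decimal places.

With y = 0.044:
  t   CF        PV=CF/(1+0.044)^t    t·PV        t(t+1)·PV
  1        85.00        81.4176        81.4176         162.8352
  2        85.00        77.9862       155.9725         467.9174
  3        85.00        74.6995       224.0984         896.3935
  4     1,085.00       913.3300     3,653.3202      18,266.6009
  Σ                  1,147.4334     4,114.8086      19,793.7469
P = 1,147.4334.
Convexity = Σ t(t+1)·PV / [P·(1+y)²] = 19,793.7469 / (1,147.4334 × 1.089936) = 15.82703.

15.83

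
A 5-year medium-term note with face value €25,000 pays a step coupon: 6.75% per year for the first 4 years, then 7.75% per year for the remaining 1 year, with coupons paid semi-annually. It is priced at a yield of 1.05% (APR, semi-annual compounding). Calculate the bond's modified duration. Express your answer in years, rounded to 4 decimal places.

Periodic yield y = 0.00525. First find Macaulay duration:
  t   CF        PV=CF/(1+0.00525)^t    t·PV
  1       843.75       839.3434       839.3434
  2       843.75       834.9599     1,669.9198
  3       843.75       830.5993     2,491.7978
  4       843.75       826.2614     3,305.0456
  5       843.75       821.9462     4,109.7309
  6       843.75       817.6535     4,905.9209
  7       843.75       813.3832     5,693.6826
  8       843.75       809.1353     6,473.0821
  9       968.75       924.1553     8,317.3981
  10   25,968.75    24,643.9448   246,439.4482
  Σ                 32,161.3823   284,245.3695
P = 32,161.3823; Macaulay duration = 284,245.3695 / 32,161.3823 = 8.83810 half-year periods = 4.41905 years.
Modified duration = D_Mac / (1 + y) = 4.41905 / 1.00525 = 4.39597 years.

4.3960 years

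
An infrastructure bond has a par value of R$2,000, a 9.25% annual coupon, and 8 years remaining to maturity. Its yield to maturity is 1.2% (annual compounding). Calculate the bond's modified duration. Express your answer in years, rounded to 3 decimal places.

6.372 years

Periodic yield y = 0.012. First find Macaulay duration:
  t   CF        PV=CF/(1+0.012)^t    t·PV
  1       185.00       182.8063       182.8063
  2       185.00       180.6387       361.2773
  3       185.00       178.4967       535.4901
  4       185.00       176.3801       705.5206
  5       185.00       174.2887       871.4434
  6       185.00       172.2220     1,033.3321
  7       185.00       170.1799     1,191.2590
  8     2,185.00     1,986.1285    15,889.0279
  Σ                  3,221.1408    20,770.1566
P = 3,221.1408; Macaulay duration = 20,770.1566 / 3,221.1408 = 6.44807 years.
Modified duration = D_Mac / (1 + y) = 6.44807 / 1.012 = 6.37162 years.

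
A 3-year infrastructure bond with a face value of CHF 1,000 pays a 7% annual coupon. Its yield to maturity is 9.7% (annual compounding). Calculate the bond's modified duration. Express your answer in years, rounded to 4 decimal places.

Periodic yield y = 0.097. First find Macaulay duration:
  t   CF        PV=CF/(1+0.097)^t    t·PV
  1        70.00        63.8104        63.8104
  2        70.00        58.1681       116.3362
  3     1,070.00       810.5203     2,431.5609
  Σ                    932.4988     2,611.7075
P = 932.4988; Macaulay duration = 2,611.7075 / 932.4988 = 2.80076 years.
Modified duration = D_Mac / (1 + y) = 2.80076 / 1.097 = 2.55311 years.

2.5531 years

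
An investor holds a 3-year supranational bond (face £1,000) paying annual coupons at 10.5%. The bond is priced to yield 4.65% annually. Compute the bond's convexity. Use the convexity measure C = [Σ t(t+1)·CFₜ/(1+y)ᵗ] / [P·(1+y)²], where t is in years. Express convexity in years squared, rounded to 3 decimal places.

9.715

With y = 0.0465:
  t   CF        PV=CF/(1+0.0465)^t    t·PV        t(t+1)·PV
  1       105.00       100.3344       100.3344         200.6689
  2       105.00        95.8762       191.7524         575.2572
  3     1,105.00       964.1499     2,892.4498      11,569.7993
  Σ                  1,160.3606     3,184.5367      12,345.7254
P = 1,160.3606.
Convexity = Σ t(t+1)·PV / [P·(1+y)²] = 12,345.7254 / (1,160.3606 × 1.095162) = 9.71505.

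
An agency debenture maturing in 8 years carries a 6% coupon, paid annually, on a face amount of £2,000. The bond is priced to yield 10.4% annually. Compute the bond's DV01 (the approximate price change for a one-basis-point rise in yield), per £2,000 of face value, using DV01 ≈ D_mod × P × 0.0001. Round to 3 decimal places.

£0.885

Periodic yield y = 0.104.
  t   CF        PV=CF/(1+0.104)^t    t·PV
  1       120.00       108.6957       108.6957
  2       120.00        98.4562       196.9124
  3       120.00        89.1813       267.5440
  4       120.00        80.7802       323.1208
  5       120.00        73.1705       365.8524
  6       120.00        66.2776       397.6656
  7       120.00        60.0341       420.2384
  8     2,120.00       960.6900     7,685.5201
  Σ                  1,537.2856     9,765.5494
P = 1,537.2856; D_Mac = 6.35246 yrs; D_mod = 5.75404 yrs.
DV01 ≈ 5.75404 × 1,537.2856 × 0.0001 = 0.884561.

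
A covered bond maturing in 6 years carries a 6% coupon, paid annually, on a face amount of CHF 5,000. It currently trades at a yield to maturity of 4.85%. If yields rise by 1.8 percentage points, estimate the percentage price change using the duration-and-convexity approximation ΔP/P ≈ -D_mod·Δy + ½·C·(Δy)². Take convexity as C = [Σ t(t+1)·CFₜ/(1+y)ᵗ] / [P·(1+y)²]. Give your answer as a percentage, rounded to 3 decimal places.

-8.477%

With y = 0.0485:
  t   CF        PV=CF/(1+0.0485)^t    t·PV        t(t+1)·PV
  1       300.00       286.1230       286.1230         572.2461
  2       300.00       272.8880       545.7759       1,637.3278
  3       300.00       260.2651       780.7953       3,123.1813
  4       300.00       248.2261       992.9046       4,964.5228
  5       300.00       236.7441     1,183.7203       7,102.3216
  6     5,300.00     3,989.0112    23,934.0675     167,538.4724
  Σ                  5,293.2576    27,723.3866     184,938.0720
P = 5,293.2576; D_Mac = 5.23749 yrs; D_mod = 4.99522 yrs; C = 31.78092.
Duration effect: -4.99522 × (+0.018) = -0.089914
Convexity effect: 0.5 × 31.78092 × (0.018)² = +0.0051485
ΔP/P ≈ -0.089914 + 0.0051485 = -0.084765 = -8.4765%.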